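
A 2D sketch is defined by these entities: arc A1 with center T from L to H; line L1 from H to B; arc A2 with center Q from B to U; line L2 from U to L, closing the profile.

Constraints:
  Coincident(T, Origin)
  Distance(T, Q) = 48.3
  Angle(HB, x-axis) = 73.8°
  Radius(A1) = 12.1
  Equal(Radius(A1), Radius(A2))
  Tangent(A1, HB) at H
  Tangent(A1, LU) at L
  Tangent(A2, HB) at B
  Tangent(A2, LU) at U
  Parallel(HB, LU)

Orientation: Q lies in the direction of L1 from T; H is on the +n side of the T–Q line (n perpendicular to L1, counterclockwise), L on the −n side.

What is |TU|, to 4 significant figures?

49.79

The slot axis is L1's direction at 73.8°, so u = (cos 73.8°, sin 73.8°) = (0.2790, 0.9603) and n = (−sin 73.8°, cos 73.8°) = (-0.9603, 0.2790). T is at the origin and Q lies 48.3 along u from T, so Q = 48.3·u = (13.48, 46.38). Tangency of A1 to both parallel lines with radius 12.1 puts H and L at T ± 12.1·n: H = (-11.62, 3.376), L = (11.62, -3.376). Equal radii place B and U the same way about Q: B = Q + 12.1·n = (1.856, 49.76), U = Q − 12.1·n = (25.09, 43.01). Then |TU| = |U − T| = 49.79.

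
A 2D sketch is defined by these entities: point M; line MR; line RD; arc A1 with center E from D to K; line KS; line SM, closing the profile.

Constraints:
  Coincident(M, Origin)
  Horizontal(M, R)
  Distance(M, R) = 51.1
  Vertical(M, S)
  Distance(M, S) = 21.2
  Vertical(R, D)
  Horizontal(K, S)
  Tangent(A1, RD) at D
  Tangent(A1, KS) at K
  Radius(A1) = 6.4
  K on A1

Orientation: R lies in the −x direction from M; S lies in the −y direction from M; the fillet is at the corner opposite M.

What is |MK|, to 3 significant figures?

49.5

M is at the origin; M and R share the same y with |MR| = 51.1 and R on the −x side, so R = (-51.1, 0.00). M and S share the same x with |MS| = 21.2 and S on the −y side, so S = (0.00, -21.2). The virtual corner opposite M is at (-51.1, -21.2). The tangent condition forces ED to be normal to RD and the tangent condition forces EK to be normal to KS, with radius 6.4, so the center E sits 6.4 in from both sides at E = (-44.7, -14.8). That places the tangent points at D = (-51.1, -14.8) on RD and K = (-44.7, -21.2) on KS. Then |MK| = |K − M| = 49.5.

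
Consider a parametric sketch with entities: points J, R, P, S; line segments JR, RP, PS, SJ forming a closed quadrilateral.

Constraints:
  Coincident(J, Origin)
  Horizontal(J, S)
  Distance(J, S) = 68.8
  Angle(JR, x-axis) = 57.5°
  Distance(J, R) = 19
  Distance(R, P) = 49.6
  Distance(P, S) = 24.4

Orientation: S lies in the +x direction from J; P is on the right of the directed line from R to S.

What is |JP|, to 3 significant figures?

51.4

J is at the origin; J and S share the same y with |JS| = 68.8 and S in +x, so S = (68.8, 0). JR runs at 57.5° with |JR| = 19.0, so R = (10.2, 16.0). P is determined by |RP| = 49.6 and |PS| = 24.4 together: it lies at the intersection of circle(R, 49.6) and circle(S, 24.4). With |RS| = 60.7, the foot of the radical line on RS is 45.7 from R and the perpendicular offset is √(49.6² − 45.7²) = 19.2. Taking the right-of-RS solution: P = (49.2, -14.6).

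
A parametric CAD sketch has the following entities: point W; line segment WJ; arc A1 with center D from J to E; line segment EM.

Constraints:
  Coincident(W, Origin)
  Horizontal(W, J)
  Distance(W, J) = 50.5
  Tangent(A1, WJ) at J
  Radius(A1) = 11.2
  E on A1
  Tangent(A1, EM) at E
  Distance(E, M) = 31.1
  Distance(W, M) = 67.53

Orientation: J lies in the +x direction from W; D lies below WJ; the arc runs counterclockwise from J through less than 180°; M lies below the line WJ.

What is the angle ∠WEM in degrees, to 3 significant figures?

131°

Checks: |DE| = 11.20 ✓; ∠(DE, EM) = 90.00° ✓; |EM| = 31.10 ✓; |WM| = 67.53 ✓.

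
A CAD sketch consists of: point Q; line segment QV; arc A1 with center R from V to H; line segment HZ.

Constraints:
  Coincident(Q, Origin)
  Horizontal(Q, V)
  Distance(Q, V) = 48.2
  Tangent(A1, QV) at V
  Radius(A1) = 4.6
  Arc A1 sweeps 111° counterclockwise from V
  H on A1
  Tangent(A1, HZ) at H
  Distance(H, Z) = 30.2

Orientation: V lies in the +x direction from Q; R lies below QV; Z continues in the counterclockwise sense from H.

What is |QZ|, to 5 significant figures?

64.664

Q is at the origin; Q and V share the same y with |QV| = 48.2 and V on the +x side, so V = (48.200, 0.0000). A1 meets QV tangentially, so RV is at right angles to QV, so R = V + (0, -4.6) = (48.200, -4.6000). On A1, V sits at bearing 90° from R; a 111° counterclockwise sweep puts H at bearing 201°, so H = R + 4.6·(cos 201°, sin 201°) = (43.906, -6.2485). The tangent condition forces RH to be normal to HZ, so HZ runs along (−sin 201°, cos 201°); with |HZ| = 30.2, Z = (54.728, -34.443). Then |QZ| = |Z − Q| = 64.664.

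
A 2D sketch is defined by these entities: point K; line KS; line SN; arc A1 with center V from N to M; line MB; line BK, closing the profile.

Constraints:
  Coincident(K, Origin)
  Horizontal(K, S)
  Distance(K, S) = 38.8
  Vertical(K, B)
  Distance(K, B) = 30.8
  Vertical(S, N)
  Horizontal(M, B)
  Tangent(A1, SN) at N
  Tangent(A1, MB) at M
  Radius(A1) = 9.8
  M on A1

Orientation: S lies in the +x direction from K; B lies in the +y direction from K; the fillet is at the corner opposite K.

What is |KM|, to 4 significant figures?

42.30

K is at the origin; K and S share the same y with |KS| = 38.8 and S on the +x side, so S = (38.80, 0.000). K and B share the same x with |KB| = 30.8 and B on the +y side, so B = (0.000, 30.80). The virtual corner opposite K is at (38.80, 30.80). Since A1 is tangent to SN there, VN ⟂ SN and A1 meets MB tangentially, so VM is at right angles to MB, with radius 9.8, so the center V sits 9.8 in from both sides at V = (29.00, 21.00). That places the tangent points at N = (38.80, 21.00) on SN and M = (29.00, 30.80) on MB. Then |KM| = |M − K| = 42.30.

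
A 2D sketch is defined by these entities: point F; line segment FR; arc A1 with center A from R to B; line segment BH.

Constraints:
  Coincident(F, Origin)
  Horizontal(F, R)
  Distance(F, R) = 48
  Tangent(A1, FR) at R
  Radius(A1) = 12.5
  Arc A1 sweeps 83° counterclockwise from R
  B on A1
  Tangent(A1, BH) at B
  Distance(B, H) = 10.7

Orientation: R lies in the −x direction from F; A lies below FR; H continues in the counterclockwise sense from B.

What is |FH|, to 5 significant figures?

65.381

F is at the origin; FR is horizontal with |FR| = 48.0 and R on the −x side, so R = (-48.000, 0.0000). Since A1 is tangent to FR there, AR ⟂ FR, so A = R + (0, -12.5) = (-48.000, -12.500). On A1, R sits at bearing 90° from A; an 83° counterclockwise sweep puts B at bearing 173°, so B = A + 12.5·(cos 173°, sin 173°) = (-60.407, -10.977). Tangency of A1 to BH means the radius AB is perpendicular to BH, so BH runs along (−sin 173°, cos 173°); with |BH| = 10.7, H = (-61.711, -21.597). Then |FH| = |H − F| = 65.381.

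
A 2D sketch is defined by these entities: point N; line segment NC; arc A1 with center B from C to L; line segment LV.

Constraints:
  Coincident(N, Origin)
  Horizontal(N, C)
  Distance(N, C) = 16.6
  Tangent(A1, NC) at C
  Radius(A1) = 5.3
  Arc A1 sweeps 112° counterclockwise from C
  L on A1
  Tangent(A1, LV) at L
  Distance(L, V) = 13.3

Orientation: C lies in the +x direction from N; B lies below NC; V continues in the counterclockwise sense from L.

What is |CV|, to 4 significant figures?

19.62

N is at the origin; NC is horizontal with |NC| = 16.6 and C on the +x side, so C = (16.60, 0.000). Tangency of A1 to NC means the radius BC is perpendicular to NC, so B = C + (0, -5.3) = (16.60, -5.300). On A1, C sits at bearing 90° from B; a 112° counterclockwise sweep puts L at bearing 202°, so L = B + 5.3·(cos 202°, sin 202°) = (11.69, -7.285). Tangency of A1 to LV means the radius BL is perpendicular to LV, so LV runs along (−sin 202°, cos 202°); with |LV| = 13.3, V = (16.67, -19.62). Then |CV| = |V − C| = 19.62.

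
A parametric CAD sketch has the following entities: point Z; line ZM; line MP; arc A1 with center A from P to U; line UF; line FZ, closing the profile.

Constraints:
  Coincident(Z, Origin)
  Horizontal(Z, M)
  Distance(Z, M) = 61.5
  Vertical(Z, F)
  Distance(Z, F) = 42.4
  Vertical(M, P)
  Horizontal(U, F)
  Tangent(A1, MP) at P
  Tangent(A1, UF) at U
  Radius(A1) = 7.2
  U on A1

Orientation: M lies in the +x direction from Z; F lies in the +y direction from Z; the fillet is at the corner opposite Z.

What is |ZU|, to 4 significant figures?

68.89

Z is at the origin; Z and M share the same y with |ZM| = 61.5 and M on the +x side, so M = (61.50, 0.000). Z and F share the same x with |ZF| = 42.4 and F on the +y side, so F = (0.000, 42.40). The virtual corner opposite Z is at (61.50, 42.40). The tangent condition forces AP to be normal to MP and since A1 is tangent to UF there, AU ⟂ UF, with radius 7.2, so the center A sits 7.2 in from both sides at A = (54.30, 35.20). That places the tangent points at P = (61.50, 35.20) on MP and U = (54.30, 42.40) on UF. Then |ZU| = |U − Z| = 68.89.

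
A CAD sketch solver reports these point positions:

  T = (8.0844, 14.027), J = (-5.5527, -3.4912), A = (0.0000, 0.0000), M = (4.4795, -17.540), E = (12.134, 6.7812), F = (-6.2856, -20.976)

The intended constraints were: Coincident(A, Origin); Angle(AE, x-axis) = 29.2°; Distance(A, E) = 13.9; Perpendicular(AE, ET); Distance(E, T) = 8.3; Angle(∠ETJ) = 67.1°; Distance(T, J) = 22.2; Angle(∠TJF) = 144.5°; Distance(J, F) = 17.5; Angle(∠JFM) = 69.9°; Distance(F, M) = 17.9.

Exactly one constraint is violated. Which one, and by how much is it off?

Distance(F, M) = 17.9 — off by 6.60.

A = (0.00, 0.00) ✓; AE at 29.20° ✓; |AE| = 13.90 ✓; ∠(AE, ET) = 90.00° ✓; |ET| = 8.301 ✓; ∠ETJ = 67.10° ✓; |TJ| = 22.20 ✓; ∠TJF = 144.5° ✓; |JF| = 17.50 ✓; ∠JFM = 69.90° ✓; |FM| = 11.30 ✗.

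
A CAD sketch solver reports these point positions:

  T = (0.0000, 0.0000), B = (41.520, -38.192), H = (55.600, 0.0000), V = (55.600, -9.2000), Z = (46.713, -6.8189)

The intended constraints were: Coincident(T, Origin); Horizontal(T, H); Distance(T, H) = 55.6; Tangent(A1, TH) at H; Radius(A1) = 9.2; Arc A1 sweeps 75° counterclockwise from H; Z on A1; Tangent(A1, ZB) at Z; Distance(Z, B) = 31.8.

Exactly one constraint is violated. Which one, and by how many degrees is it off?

Tangent(A1, ZB) at Z — off by 5.60°.

T = (0.00, 0.00) ✓; T.y = 0.00, H.y = 0.00 ✓; |TH| = 55.60 ✓; ∠(VH, HT) = 90.00° ✓; |VH| = 9.200 ✓; bearing(V→Z) − bearing(V→H) = 75.00° ✓; |VZ| = 9.200 ✓; ∠(VZ, ZB) = 84.40° ✗; |ZB| = 31.80 ✓.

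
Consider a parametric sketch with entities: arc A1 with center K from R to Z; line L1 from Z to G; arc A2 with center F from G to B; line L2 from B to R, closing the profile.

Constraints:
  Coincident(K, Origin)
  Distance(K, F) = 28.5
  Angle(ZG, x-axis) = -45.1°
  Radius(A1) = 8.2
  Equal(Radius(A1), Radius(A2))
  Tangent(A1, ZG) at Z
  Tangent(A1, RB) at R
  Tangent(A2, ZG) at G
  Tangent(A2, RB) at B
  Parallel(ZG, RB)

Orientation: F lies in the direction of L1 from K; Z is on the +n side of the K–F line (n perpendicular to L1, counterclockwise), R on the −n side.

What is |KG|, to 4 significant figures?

29.66

The slot axis is L1's direction at -45.1°, so u = (cos -45.1°, sin -45.1°) = (0.7059, -0.7083) and n = (−sin -45.1°, cos -45.1°) = (0.7083, 0.7059). K is at the origin and F lies 28.5 along u from K, so F = 28.5·u = (20.12, -20.19). Tangency of A1 to both parallel lines with radius 8.2 puts Z and R at K ± 8.2·n: Z = (5.808, 5.788), R = (-5.808, -5.788). Equal radii place G and B the same way about F: G = F + 8.2·n = (25.93, -14.40), B = F − 8.2·n = (14.31, -25.98). Then |KG| = |G − K| = 29.66.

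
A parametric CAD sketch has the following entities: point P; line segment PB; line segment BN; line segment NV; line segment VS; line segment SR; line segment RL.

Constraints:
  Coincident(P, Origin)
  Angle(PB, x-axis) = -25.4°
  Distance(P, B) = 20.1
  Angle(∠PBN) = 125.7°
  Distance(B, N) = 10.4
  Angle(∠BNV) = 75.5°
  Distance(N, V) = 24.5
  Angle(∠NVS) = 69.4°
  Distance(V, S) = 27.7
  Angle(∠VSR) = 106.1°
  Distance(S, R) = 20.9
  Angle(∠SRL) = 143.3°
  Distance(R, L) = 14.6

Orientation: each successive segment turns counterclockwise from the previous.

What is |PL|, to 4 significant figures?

38.50

∠VSR = 106.1° gives SR at -42.10° from the x-axis; with |SR| = 20.9, R = (13.79, -24.70). ∠SRL = 143.3° gives RL at -5.400° from the x-axis; with |RL| = 14.6, L = (28.33, -26.08). Then |PL| = |L − P| = 38.50.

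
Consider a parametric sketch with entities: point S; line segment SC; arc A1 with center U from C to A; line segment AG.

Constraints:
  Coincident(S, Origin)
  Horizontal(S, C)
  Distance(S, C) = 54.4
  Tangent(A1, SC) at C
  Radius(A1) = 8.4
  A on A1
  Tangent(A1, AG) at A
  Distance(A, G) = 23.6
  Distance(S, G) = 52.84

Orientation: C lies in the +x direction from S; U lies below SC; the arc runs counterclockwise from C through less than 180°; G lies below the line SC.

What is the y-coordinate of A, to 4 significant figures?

-7.307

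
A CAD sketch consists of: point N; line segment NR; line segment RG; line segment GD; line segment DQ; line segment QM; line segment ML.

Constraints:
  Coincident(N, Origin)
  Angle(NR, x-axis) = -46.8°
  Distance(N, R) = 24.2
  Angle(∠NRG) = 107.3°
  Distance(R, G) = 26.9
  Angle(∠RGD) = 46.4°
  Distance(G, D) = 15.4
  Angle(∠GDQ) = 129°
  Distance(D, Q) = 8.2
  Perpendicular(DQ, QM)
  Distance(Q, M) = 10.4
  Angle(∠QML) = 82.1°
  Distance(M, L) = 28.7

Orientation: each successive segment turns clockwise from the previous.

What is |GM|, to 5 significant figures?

17.960

N is at the origin; NR runs at -46.8° with length 24.2, so R = (16.566, -17.641). ∠NRG = 107.3° gives RG at -119.50° from the x-axis; with |RG| = 26.9, G = (3.3198, -41.054). ∠RGD = 46.4° gives GD at 106.90° from the x-axis; with |GD| = 15.4, D = (-1.1570, -26.319). ∠GDQ = 129.0° gives DQ at 55.900° from the x-axis; with |DQ| = 8.2, Q = (3.4403, -19.529). DQ is perpendicular to QM, so QM runs at -34.100°; with |QM| = 10.4, M = (12.052, -25.359). Then |GM| = |M − G| = 17.960.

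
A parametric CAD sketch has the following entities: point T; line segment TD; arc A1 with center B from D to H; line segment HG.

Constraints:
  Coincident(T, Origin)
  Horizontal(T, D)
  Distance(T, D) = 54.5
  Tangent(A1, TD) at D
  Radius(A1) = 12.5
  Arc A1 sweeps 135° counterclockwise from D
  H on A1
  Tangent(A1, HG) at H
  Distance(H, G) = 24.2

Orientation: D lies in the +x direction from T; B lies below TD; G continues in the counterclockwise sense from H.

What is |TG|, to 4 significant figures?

73.61

On A1, D sits at bearing 90° from B; a 135° counterclockwise sweep puts H at bearing 225°, so H = B + 12.5·(cos 225°, sin 225°) = (45.66, -21.34). Tangency of A1 to HG means the radius BH is perpendicular to HG, so HG runs along (−sin 225°, cos 225°); with |HG| = 24.2, G = (62.77, -38.45). Then |TG| = |G − T| = 73.61.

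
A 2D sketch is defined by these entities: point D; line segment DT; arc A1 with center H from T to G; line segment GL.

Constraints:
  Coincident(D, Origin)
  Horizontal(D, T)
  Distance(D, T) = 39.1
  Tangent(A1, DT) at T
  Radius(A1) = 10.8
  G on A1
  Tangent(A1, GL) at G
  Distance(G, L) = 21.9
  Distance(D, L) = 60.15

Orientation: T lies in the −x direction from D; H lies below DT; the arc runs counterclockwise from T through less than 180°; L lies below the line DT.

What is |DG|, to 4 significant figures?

50.96

Checks: |HG| = 10.80 ✓; ∠(HG, GL) = 90.00° ✓; |GL| = 21.90 ✓; |DL| = 60.15 ✓.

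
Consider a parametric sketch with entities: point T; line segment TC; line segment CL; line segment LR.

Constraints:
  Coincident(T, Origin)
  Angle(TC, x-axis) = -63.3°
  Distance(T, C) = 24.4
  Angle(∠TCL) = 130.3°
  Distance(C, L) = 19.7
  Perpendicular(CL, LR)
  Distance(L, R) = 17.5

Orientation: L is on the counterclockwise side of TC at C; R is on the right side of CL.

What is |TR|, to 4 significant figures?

50.62

∠TCL = 130.3°, so CL runs at -63.3° + (180° − 130.3°) = -13.60° from the x-axis; with |CL| = 19.7, L = C + 19.7·(cos -13.60°, sin -13.60°) = (30.11, -26.43). CL ⟂ LR; with |LR| = 17.5 on the right of CL, R = L + 17.5·(-0.2351, -0.9720) = (26.00, -43.44). Then |TR| = |R − T| = 50.62.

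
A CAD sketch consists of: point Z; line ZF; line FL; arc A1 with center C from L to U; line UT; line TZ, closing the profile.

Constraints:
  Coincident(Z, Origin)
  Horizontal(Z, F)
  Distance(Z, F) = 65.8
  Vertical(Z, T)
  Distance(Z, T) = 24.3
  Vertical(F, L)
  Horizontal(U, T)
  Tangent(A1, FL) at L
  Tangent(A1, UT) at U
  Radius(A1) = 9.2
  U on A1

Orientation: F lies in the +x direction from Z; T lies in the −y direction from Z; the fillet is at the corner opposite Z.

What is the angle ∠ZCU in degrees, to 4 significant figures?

104.9°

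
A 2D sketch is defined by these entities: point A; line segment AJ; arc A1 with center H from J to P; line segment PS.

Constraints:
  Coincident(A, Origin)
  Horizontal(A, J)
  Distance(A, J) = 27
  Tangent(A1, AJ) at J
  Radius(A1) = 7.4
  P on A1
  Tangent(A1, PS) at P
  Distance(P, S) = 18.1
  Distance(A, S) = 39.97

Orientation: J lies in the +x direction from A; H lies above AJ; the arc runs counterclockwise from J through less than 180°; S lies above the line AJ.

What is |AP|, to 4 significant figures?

35.39

Checks: |HP| = 7.400 ✓; ∠(HP, PS) = 90.00° ✓; |PS| = 18.10 ✓; |AS| = 39.97 ✓.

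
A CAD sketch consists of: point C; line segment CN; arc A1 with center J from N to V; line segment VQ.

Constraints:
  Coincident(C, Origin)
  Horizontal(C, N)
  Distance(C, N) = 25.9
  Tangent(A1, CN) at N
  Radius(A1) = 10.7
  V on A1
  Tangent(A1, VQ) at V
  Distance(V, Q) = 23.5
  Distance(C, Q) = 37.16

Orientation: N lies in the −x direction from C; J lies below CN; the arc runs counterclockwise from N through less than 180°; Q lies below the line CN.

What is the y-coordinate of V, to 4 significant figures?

-18.87

Checks: |JV| = 10.70 ✓; ∠(JV, VQ) = 90.00° ✓; |VQ| = 23.50 ✓; |CQ| = 37.16 ✓.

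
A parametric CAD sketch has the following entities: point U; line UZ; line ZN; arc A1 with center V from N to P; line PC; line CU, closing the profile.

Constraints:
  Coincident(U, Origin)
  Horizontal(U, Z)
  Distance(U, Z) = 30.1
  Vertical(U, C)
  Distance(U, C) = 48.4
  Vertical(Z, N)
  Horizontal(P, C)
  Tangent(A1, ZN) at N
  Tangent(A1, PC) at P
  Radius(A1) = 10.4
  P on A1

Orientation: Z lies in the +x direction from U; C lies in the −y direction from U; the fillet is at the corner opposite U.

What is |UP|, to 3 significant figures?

52.3

The virtual corner opposite U is at (30.1, -48.4). Since A1 is tangent to ZN there, VN ⟂ ZN and the tangent condition forces VP to be normal to PC, with radius 10.4, so the center V sits 10.4 in from both sides at V = (19.7, -38.0). That places the tangent points at N = (30.1, -38.0) on ZN and P = (19.7, -48.4) on PC. Then |UP| = |P − U| = 52.3.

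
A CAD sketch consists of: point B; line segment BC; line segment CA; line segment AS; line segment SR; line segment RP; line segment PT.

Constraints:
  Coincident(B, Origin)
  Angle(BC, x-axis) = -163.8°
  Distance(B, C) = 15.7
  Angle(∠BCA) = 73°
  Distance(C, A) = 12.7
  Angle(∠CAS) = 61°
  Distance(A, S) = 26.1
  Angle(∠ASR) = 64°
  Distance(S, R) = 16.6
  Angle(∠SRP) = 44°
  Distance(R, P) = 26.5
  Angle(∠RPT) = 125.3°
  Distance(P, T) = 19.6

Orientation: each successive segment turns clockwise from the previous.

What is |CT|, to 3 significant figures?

40.5

B is at the origin; BC runs at -163.8° with length 15.7, so C = (-15.1, -4.38). ∠BCA = 73.0° gives CA at 89.2° from the x-axis; with |CA| = 12.7, A = (-14.9, 8.32). ∠CAS = 61.0° gives AS at -29.8° from the x-axis; with |AS| = 26.1, S = (7.75, -4.65). ∠ASR = 64.0° gives SR at -146° from the x-axis; with |SR| = 16.6, R = (-5.98, -14.0). ∠SRP = 44.0° gives RP at 78.2° from the x-axis; with |RP| = 26.5, P = (-0.561, 12.0). ∠RPT = 125.3° gives PT at 23.5° from the x-axis; with |PT| = 19.6, T = (17.4, 19.8). Then |CT| = |T − C| = 40.5.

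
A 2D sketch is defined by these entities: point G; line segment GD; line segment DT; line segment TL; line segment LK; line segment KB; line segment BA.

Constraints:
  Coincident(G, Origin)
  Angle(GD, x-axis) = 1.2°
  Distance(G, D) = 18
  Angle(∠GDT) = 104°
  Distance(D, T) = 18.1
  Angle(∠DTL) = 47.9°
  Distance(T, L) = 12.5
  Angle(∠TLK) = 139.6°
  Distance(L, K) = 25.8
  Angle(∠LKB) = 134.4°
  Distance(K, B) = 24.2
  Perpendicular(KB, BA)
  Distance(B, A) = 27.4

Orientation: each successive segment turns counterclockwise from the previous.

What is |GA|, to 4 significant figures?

43.51

G is at the origin; GD runs at 1.2° with length 18.0, so D = (18.00, 0.3770). ∠GDT = 104.0° gives DT at 77.20° from the x-axis; with |DT| = 18.1, T = (22.01, 18.03). ∠DTL = 47.9° gives TL at -150.7° from the x-axis; with |TL| = 12.5, L = (11.11, 11.91). ∠TLK = 139.6° gives LK at -110.3° from the x-axis; with |LK| = 25.8, K = (2.154, -12.29). ∠LKB = 134.4° gives KB at -64.70° from the x-axis; with |KB| = 24.2, B = (12.50, -34.17). KB is perpendicular to BA, so BA runs at 25.30°; with |BA| = 27.4, A = (37.27, -22.46). Then |GA| = |A − G| = 43.51.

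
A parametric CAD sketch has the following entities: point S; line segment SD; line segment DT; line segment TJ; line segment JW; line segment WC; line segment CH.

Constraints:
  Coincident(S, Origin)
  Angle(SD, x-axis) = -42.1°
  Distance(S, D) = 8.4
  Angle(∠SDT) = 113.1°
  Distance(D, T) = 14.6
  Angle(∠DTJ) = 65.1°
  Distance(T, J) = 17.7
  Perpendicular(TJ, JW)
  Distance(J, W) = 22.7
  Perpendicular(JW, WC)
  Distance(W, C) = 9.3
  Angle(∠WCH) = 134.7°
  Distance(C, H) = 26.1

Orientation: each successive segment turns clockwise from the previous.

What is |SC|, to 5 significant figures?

11.499

TJ is perpendicular to JW, so JW runs at 46.100°; with |JW| = 22.7, W = (4.4658, 9.1936). JW ⟂ WC, so WC runs at -43.900°; with |WC| = 9.3, C = (11.167, 2.7449). Then |SC| = |C − S| = 11.499.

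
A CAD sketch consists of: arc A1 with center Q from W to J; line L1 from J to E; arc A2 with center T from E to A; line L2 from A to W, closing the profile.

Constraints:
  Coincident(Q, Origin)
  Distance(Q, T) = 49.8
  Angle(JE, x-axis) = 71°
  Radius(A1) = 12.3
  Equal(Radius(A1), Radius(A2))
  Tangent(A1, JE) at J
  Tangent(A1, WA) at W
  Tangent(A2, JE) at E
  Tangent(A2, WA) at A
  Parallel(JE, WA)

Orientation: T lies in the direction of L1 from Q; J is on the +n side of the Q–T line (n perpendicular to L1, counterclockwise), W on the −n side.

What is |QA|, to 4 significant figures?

51.30

The slot axis is L1's direction at 71.0°, so u = (cos 71.0°, sin 71.0°) = (0.3256, 0.9455) and n = (−sin 71.0°, cos 71.0°) = (-0.9455, 0.3256). Q is at the origin and T lies 49.8 along u from Q, so T = 49.8·u = (16.21, 47.09). Tangency of A1 to both parallel lines with radius 12.3 puts J and W at Q ± 12.3·n: J = (-11.63, 4.004), W = (11.63, -4.004). Equal radii place E and A the same way about T: E = T + 12.3·n = (4.583, 51.09), A = T − 12.3·n = (27.84, 43.08). Then |QA| = |A − Q| = 51.30.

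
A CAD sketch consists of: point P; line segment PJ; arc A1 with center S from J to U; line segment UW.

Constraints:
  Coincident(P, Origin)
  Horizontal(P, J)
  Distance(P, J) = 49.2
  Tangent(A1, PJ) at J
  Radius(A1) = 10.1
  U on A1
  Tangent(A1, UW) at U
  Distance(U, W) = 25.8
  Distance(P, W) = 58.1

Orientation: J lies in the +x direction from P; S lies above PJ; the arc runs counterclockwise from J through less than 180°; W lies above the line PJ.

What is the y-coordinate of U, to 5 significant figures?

15.336

P is at the origin; PJ is horizontal with |PJ| = 49.2 and J on the +x side, so J = (49.200, 0.0000). Since A1 is tangent to PJ there, SJ ⟂ PJ, so S = J + (0, 10.1) = (49.200, 10.100). Since SU ⟂ UW (tangency), |SW| = √(10.1² + 25.8²) = 27.706 regardless of where U sits on A1. So W lies on both circle(P, 58.1) and circle(S, 27.706); the above-PJ intersection is W = (44.463, 37.399). U is the foot of the tangent from W: U = (57.837, 15.336).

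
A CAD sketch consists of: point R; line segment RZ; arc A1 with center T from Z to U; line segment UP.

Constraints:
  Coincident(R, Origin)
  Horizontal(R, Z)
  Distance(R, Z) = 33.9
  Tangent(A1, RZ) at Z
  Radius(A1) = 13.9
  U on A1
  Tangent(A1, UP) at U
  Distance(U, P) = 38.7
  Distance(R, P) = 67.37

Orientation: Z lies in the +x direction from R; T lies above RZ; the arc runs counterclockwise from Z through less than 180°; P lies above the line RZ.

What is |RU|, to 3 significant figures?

50.4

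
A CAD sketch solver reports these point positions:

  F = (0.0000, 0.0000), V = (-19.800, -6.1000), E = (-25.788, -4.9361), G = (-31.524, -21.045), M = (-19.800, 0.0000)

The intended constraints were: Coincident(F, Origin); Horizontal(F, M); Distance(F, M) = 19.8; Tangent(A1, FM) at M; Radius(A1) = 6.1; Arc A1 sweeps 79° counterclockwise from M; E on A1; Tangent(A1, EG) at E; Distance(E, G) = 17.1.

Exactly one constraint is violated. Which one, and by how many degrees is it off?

Tangent(A1, EG) at E — off by 8.60°.

F = (0.00, 0.00) ✓; F.y = 0.00, M.y = 0.00 ✓; |FM| = 19.80 ✓; ∠(VM, MF) = 90.00° ✓; |VM| = 6.100 ✓; bearing(V→E) − bearing(V→M) = 79.00° ✓; |VE| = 6.100 ✓; ∠(VE, EG) = 98.60° ✗; |EG| = 17.10 ✓.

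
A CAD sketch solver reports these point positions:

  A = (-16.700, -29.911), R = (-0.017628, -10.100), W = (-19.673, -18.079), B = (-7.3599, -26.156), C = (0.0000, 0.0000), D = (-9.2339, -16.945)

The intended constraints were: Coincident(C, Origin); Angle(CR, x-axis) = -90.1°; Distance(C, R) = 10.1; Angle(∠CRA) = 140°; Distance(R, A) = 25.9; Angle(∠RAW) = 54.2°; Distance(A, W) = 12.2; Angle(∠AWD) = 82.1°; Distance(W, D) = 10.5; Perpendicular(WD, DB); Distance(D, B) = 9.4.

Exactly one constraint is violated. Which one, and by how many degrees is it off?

Perpendicular(WD, DB) — off by 5.30°.

C = (0.00, 0.00) ✓; CR at -90.10° ✓; |CR| = 10.10 ✓; ∠CRA = 140.0° ✓; |RA| = 25.90 ✓; ∠RAW = 54.20° ✓; |AW| = 12.20 ✓; ∠AWD = 82.10° ✓; |WD| = 10.50 ✓; ∠(WD, DB) = 84.70° ✗; |DB| = 9.400 ✓.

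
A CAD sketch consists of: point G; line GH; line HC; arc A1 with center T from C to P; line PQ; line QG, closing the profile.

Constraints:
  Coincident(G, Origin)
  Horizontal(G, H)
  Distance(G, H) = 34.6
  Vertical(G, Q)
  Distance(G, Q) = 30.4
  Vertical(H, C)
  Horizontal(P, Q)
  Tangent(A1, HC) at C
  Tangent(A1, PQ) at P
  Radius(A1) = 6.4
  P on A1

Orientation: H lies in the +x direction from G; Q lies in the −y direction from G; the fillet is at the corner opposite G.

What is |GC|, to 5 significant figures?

42.109

G is at the origin; GH is horizontal with |GH| = 34.6 and H on the +x side, so H = (34.600, 0.0000). GQ is vertical with |GQ| = 30.4 and Q on the −y side, so Q = (0.0000, -30.400). The virtual corner opposite G is at (34.600, -30.400). A1 meets HC tangentially, so TC is at right angles to HC and since A1 is tangent to PQ there, TP ⟂ PQ, with radius 6.4, so the center T sits 6.4 in from both sides at T = (28.200, -24.000). That places the tangent points at C = (34.600, -24.000) on HC and P = (28.200, -30.400) on PQ. Then |GC| = |C − G| = 42.109.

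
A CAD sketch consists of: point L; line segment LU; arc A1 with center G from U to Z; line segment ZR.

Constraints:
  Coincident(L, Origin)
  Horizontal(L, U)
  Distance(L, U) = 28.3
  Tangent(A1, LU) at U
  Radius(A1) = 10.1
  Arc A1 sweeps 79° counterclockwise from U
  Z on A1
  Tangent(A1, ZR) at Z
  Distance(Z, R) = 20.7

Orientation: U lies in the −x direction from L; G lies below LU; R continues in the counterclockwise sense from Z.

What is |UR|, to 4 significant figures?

31.69

L is at the origin; LU is horizontal with |LU| = 28.3 and U on the −x side, so U = (-28.30, 0.000). Tangency of A1 to LU means the radius GU is perpendicular to LU, so G = U + (0, -10.1) = (-28.30, -10.10). On A1, U sits at bearing 90° from G; a 79° counterclockwise sweep puts Z at bearing 169°, so Z = G + 10.1·(cos 169°, sin 169°) = (-38.21, -8.173). Since A1 is tangent to ZR there, GZ ⟂ ZR, so ZR runs along (−sin 169°, cos 169°); with |ZR| = 20.7, R = (-42.16, -28.49). Then |UR| = |R − U| = 31.69.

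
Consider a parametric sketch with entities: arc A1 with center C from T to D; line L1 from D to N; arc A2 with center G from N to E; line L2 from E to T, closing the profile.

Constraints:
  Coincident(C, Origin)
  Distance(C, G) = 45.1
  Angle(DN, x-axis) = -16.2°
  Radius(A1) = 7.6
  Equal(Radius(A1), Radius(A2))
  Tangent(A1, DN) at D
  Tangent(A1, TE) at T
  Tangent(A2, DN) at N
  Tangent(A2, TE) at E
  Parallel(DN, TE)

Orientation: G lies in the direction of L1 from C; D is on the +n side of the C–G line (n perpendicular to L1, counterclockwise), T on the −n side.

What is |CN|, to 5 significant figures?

45.736

Tangency of A1 to both parallel lines with radius 7.6 puts D and T at C ± 7.6·n: D = (2.1203, 7.2982), T = (-2.1203, -7.2982). Equal radii place N and E the same way about G: N = G + 7.6·n = (45.430, -5.2843), E = G − 7.6·n = (41.189, -19.881). Then |CN| = |N − C| = 45.736.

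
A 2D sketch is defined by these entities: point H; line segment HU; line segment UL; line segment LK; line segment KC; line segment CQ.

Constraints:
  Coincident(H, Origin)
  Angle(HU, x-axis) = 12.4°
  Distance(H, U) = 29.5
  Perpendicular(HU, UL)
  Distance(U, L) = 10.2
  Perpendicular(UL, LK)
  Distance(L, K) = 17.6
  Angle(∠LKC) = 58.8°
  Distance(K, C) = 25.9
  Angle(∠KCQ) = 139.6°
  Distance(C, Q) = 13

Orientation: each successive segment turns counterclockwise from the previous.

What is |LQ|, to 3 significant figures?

27.5

H is at the origin; HU runs at 12.4° with length 29.5, so U = (28.8, 6.33). HU is perpendicular to UL, so UL runs at 102°; with |UL| = 10.2, L = (26.6, 16.3). UL ⟂ LK, so LK runs at -168°; with |LK| = 17.6, K = (9.43, 12.5). ∠LKC = 58.8° gives KC at -46.4° from the x-axis; with |KC| = 25.9, C = (27.3, -6.24). ∠KCQ = 139.6° gives CQ at -6.00° from the x-axis; with |CQ| = 13.0, Q = (40.2, -7.60). Then |LQ| = |Q − L| = 27.5.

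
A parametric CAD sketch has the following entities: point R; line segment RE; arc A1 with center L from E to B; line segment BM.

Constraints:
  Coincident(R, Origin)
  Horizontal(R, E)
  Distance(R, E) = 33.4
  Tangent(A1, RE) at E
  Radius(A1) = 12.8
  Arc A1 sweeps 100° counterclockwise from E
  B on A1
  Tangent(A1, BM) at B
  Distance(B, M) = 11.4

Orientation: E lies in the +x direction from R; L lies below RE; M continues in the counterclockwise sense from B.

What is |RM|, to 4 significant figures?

34.75

R is at the origin; RE is horizontal with |RE| = 33.4 and E on the +x side, so E = (33.40, 0.000). Since A1 is tangent to RE there, LE ⟂ RE, so L = E + (0, -12.8) = (33.40, -12.80). On A1, E sits at bearing 90° from L; a 100° counterclockwise sweep puts B at bearing 190°, so B = L + 12.8·(cos 190°, sin 190°) = (20.79, -15.02). The tangent condition forces LB to be normal to BM, so BM runs along (−sin 190°, cos 190°); with |BM| = 11.4, M = (22.77, -26.25). Then |RM| = |M − R| = 34.75.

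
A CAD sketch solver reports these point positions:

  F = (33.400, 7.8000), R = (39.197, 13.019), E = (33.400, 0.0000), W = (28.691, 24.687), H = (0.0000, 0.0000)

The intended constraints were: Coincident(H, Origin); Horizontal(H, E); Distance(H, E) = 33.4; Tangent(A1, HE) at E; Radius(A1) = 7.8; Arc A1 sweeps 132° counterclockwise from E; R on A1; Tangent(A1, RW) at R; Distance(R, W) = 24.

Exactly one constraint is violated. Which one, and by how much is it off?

Distance(R, W) = 24 — off by 8.30.

H = (0.00, 0.00) ✓; H.y = 0.00, E.y = 0.00 ✓; |HE| = 33.40 ✓; ∠(FE, EH) = 90.00° ✓; |FE| = 7.800 ✓; bearing(F→R) − bearing(F→E) = 132.0° ✓; |FR| = 7.800 ✓; ∠(FR, RW) = 90.00° ✓; |RW| = 15.70 ✗.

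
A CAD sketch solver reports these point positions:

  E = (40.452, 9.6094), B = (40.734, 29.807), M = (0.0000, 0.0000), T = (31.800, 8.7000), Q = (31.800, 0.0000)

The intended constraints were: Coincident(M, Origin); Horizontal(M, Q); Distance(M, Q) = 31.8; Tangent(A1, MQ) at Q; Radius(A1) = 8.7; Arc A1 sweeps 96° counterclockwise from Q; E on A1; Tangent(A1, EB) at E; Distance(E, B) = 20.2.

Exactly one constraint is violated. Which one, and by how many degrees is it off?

Tangent(A1, EB) at E — off by 6.80°.

M = (0.00, 0.00) ✓; M.y = 0.00, Q.y = 0.00 ✓; |MQ| = 31.80 ✓; ∠(TQ, QM) = 90.00° ✓; |TQ| = 8.700 ✓; bearing(T→E) − bearing(T→Q) = 96.00° ✓; |TE| = 8.700 ✓; ∠(TE, EB) = 96.80° ✗; |EB| = 20.20 ✓.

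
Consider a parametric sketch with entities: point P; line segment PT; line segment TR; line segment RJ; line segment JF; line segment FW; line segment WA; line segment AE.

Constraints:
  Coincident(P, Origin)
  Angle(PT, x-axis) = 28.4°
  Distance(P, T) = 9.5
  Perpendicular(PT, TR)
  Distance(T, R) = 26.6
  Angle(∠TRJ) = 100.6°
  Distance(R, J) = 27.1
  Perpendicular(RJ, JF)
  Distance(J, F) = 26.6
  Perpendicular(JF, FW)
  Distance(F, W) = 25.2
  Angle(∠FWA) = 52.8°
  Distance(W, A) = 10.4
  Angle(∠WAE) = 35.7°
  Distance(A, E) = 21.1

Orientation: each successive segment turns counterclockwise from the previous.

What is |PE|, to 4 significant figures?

11.95

P is at the origin; PT runs at 28.4° with length 9.5, so T = (8.357, 4.518). PT is perpendicular to TR, so TR runs at 118.4°; with |TR| = 26.6, R = (-4.295, 27.92). ∠TRJ = 100.6° gives RJ at -162.2° from the x-axis; with |RJ| = 27.1, J = (-30.10, 19.63). The perpendicularity gives JF at right angles to RJ, so JF runs at -72.20°; with |JF| = 26.6, F = (-21.97, -5.694). The perpendicularity gives FW at right angles to JF, so FW runs at 17.80°; with |FW| = 25.2, W = (2.028, 2.010). ∠FWA = 52.8° gives WA at 145.0° from the x-axis; with |WA| = 10.4, A = (-6.492, 7.975). ∠WAE = 35.7° gives AE at -70.70° from the x-axis; with |AE| = 21.1, E = (0.4822, -11.94). Then |PE| = |E − P| = 11.95.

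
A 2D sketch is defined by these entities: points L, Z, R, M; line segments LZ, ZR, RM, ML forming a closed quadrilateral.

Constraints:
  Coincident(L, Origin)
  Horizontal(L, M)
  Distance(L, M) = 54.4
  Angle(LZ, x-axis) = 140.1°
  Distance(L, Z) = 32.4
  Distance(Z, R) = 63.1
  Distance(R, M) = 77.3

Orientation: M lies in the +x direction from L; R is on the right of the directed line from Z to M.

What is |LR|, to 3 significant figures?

42.3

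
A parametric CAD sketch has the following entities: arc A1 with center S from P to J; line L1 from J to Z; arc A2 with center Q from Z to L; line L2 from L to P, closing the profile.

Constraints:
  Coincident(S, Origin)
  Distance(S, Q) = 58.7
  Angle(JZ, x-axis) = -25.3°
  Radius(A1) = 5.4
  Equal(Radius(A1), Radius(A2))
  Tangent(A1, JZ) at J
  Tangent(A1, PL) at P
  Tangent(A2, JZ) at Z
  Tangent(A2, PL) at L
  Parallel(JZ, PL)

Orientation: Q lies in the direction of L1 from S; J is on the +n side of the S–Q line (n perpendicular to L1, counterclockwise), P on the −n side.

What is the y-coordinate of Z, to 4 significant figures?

-20.20

The slot axis is L1's direction at -25.3°, so u = (cos -25.3°, sin -25.3°) = (0.9041, -0.4274) and n = (−sin -25.3°, cos -25.3°) = (0.4274, 0.9041). S is at the origin and Q lies 58.7 along u from S, so Q = 58.7·u = (53.07, -25.09). Tangency of A1 to both parallel lines with radius 5.4 puts J and P at S ± 5.4·n: J = (2.308, 4.882), P = (-2.308, -4.882). Equal radii place Z and L the same way about Q: Z = Q + 5.4·n = (55.38, -20.20), L = Q − 5.4·n = (50.76, -29.97). So Z.y = -20.20.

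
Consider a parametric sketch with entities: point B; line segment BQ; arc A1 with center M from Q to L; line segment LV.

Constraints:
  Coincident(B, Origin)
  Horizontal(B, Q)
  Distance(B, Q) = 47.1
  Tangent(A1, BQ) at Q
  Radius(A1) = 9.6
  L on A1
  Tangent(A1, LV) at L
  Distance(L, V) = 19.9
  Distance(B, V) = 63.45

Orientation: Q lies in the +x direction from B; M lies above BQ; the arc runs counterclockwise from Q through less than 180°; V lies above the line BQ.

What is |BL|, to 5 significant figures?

57.558

B is at the origin; BQ is horizontal with |BQ| = 47.1 and Q on the +x side, so Q = (47.100, 0.0000). A1 meets BQ tangentially, so MQ is at right angles to BQ, so M = Q + (0, 9.6) = (47.100, 9.6000). Since ML ⟂ LV (tangency), |MV| = √(9.6² + 19.9²) = 22.095 regardless of where L sits on A1. So V lies on both circle(B, 63.45) and circle(M, 22.095); the above-BQ intersection is V = (56.006, 29.820). L is the foot of the tangent from V: L = (56.694, 9.9321).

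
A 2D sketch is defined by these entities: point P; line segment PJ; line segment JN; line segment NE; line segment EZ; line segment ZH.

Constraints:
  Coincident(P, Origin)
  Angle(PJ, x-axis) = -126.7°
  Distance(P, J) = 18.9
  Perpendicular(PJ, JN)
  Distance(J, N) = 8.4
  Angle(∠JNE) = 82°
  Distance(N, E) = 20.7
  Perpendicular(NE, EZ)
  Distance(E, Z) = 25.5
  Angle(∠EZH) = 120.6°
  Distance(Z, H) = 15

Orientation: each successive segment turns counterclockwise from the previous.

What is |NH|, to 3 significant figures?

34.0

The perpendicularity gives EZ at right angles to NE, so EZ runs at 151°; with |EZ| = 25.5, Z = (-17.0, 10.2). ∠EZH = 120.6° gives ZH at -149° from the x-axis; with |ZH| = 15.0, H = (-29.9, 2.57). Then |NH| = |H − N| = 34.0.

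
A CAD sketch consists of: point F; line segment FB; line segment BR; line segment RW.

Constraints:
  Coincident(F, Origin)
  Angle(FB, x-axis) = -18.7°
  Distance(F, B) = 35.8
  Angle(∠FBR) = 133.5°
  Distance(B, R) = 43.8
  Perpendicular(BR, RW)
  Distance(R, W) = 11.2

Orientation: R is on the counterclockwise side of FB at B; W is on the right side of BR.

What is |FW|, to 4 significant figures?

77.88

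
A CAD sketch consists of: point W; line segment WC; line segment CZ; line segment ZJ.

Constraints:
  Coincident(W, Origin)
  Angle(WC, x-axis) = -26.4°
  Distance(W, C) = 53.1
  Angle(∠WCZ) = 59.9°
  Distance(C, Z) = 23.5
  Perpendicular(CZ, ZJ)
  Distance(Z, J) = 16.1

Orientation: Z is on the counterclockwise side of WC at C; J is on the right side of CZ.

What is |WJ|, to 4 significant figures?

62.12

∠WCZ = 59.9°, so CZ runs at -26.4° + (180° − 59.9°) = 93.70° from the x-axis; with |CZ| = 23.5, Z = C + 23.5·(cos 93.70°, sin 93.70°) = (46.05, -0.1591). CZ ⟂ ZJ; with |ZJ| = 16.1 on the right of CZ, J = Z + 16.1·(0.9979, 0.06453) = (62.11, 0.8799). Then |WJ| = |J − W| = 62.12.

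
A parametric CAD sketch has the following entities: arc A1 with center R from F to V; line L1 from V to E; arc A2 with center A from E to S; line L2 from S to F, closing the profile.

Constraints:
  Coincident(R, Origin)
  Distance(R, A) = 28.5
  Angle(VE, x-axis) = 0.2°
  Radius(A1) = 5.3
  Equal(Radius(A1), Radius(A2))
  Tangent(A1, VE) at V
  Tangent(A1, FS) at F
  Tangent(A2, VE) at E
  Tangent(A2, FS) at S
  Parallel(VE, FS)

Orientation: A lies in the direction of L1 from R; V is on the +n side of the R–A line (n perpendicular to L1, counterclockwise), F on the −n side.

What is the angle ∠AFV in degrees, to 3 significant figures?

79.5°

R is at the origin and A lies 28.5 along u from R, so A = 28.5·u = (28.5, 0.0995). Tangency of A1 to both parallel lines with radius 5.3 puts V and F at R ± 5.3·n: V = (-0.0185, 5.30), F = (0.0185, -5.30). Then cos ∠AFV = FA·FV / (|FA||FV|), giving 79.5°.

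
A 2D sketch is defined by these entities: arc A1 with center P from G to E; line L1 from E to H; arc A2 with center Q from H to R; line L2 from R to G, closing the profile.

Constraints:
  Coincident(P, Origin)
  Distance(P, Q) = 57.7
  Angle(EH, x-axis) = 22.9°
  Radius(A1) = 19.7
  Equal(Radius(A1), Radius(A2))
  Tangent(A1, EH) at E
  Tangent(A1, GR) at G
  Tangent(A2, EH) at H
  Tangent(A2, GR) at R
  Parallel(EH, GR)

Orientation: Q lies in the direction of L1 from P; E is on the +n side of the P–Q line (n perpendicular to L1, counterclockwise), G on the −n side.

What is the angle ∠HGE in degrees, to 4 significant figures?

55.67°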